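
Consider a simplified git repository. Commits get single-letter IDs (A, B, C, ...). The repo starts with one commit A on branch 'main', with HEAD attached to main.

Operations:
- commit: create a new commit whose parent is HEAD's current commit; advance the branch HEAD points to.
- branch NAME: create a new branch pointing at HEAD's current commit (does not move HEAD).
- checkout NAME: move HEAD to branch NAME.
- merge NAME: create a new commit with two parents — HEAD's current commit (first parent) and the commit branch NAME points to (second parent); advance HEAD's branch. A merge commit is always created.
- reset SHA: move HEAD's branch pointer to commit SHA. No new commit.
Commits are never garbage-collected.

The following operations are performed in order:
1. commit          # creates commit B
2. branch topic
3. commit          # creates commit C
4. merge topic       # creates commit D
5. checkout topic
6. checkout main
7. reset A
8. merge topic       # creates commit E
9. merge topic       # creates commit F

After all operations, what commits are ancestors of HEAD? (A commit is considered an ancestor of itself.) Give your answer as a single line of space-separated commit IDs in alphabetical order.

Answer: A B E F

Derivation:
After op 1 (commit): HEAD=main@B [main=B]
After op 2 (branch): HEAD=main@B [main=B topic=B]
After op 3 (commit): HEAD=main@C [main=C topic=B]
After op 4 (merge): HEAD=main@D [main=D topic=B]
After op 5 (checkout): HEAD=topic@B [main=D topic=B]
After op 6 (checkout): HEAD=main@D [main=D topic=B]
After op 7 (reset): HEAD=main@A [main=A topic=B]
After op 8 (merge): HEAD=main@E [main=E topic=B]
After op 9 (merge): HEAD=main@F [main=F topic=B]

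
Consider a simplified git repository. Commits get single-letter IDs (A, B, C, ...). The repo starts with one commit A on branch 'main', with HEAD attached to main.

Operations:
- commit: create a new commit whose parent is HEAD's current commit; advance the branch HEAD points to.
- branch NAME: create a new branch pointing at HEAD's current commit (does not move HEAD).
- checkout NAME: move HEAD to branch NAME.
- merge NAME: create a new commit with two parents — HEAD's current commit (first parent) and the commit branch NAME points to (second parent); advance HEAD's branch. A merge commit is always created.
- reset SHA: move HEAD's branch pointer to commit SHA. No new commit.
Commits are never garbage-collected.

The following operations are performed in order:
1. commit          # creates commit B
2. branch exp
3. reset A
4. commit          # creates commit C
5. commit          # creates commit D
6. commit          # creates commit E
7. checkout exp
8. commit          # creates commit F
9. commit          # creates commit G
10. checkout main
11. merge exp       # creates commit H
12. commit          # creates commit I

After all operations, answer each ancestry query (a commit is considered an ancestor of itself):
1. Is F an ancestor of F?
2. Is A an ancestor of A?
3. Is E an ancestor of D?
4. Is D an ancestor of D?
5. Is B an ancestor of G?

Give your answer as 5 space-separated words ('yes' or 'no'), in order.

After op 1 (commit): HEAD=main@B [main=B]
After op 2 (branch): HEAD=main@B [exp=B main=B]
After op 3 (reset): HEAD=main@A [exp=B main=A]
After op 4 (commit): HEAD=main@C [exp=B main=C]
After op 5 (commit): HEAD=main@D [exp=B main=D]
After op 6 (commit): HEAD=main@E [exp=B main=E]
After op 7 (checkout): HEAD=exp@B [exp=B main=E]
After op 8 (commit): HEAD=exp@F [exp=F main=E]
After op 9 (commit): HEAD=exp@G [exp=G main=E]
After op 10 (checkout): HEAD=main@E [exp=G main=E]
After op 11 (merge): HEAD=main@H [exp=G main=H]
After op 12 (commit): HEAD=main@I [exp=G main=I]
ancestors(F) = {A,B,F}; F in? yes
ancestors(A) = {A}; A in? yes
ancestors(D) = {A,C,D}; E in? no
ancestors(D) = {A,C,D}; D in? yes
ancestors(G) = {A,B,F,G}; B in? yes

Answer: yes yes no yes yes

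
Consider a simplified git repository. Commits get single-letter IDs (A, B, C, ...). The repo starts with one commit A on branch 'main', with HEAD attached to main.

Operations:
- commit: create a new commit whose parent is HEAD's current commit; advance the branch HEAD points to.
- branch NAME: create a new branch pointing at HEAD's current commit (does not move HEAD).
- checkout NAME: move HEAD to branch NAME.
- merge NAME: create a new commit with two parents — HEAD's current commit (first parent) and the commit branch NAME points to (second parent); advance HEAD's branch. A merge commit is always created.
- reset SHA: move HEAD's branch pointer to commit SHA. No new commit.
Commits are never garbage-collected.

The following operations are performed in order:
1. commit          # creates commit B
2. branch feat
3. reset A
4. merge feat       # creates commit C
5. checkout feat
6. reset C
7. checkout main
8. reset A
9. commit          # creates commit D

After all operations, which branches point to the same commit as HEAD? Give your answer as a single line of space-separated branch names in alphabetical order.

Answer: main

Derivation:
After op 1 (commit): HEAD=main@B [main=B]
After op 2 (branch): HEAD=main@B [feat=B main=B]
After op 3 (reset): HEAD=main@A [feat=B main=A]
After op 4 (merge): HEAD=main@C [feat=B main=C]
After op 5 (checkout): HEAD=feat@B [feat=B main=C]
After op 6 (reset): HEAD=feat@C [feat=C main=C]
After op 7 (checkout): HEAD=main@C [feat=C main=C]
After op 8 (reset): HEAD=main@A [feat=C main=A]
After op 9 (commit): HEAD=main@D [feat=C main=D]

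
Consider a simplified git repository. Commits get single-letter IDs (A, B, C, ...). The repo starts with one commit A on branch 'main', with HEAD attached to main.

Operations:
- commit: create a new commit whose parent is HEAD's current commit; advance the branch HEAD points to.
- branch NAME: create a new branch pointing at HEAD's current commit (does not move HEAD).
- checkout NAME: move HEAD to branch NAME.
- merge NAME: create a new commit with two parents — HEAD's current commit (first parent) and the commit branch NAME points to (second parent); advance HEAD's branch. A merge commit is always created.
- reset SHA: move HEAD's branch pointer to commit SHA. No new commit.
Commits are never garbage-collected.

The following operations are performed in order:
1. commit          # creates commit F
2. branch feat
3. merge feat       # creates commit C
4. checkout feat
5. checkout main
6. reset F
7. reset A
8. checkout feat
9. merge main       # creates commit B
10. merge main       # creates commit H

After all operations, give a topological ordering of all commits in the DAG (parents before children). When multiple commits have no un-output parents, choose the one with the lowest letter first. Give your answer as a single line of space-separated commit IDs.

After op 1 (commit): HEAD=main@F [main=F]
After op 2 (branch): HEAD=main@F [feat=F main=F]
After op 3 (merge): HEAD=main@C [feat=F main=C]
After op 4 (checkout): HEAD=feat@F [feat=F main=C]
After op 5 (checkout): HEAD=main@C [feat=F main=C]
After op 6 (reset): HEAD=main@F [feat=F main=F]
After op 7 (reset): HEAD=main@A [feat=F main=A]
After op 8 (checkout): HEAD=feat@F [feat=F main=A]
After op 9 (merge): HEAD=feat@B [feat=B main=A]
After op 10 (merge): HEAD=feat@H [feat=H main=A]
commit A: parents=[]
commit B: parents=['F', 'A']
commit C: parents=['F', 'F']
commit F: parents=['A']
commit H: parents=['B', 'A']

Answer: A F B C H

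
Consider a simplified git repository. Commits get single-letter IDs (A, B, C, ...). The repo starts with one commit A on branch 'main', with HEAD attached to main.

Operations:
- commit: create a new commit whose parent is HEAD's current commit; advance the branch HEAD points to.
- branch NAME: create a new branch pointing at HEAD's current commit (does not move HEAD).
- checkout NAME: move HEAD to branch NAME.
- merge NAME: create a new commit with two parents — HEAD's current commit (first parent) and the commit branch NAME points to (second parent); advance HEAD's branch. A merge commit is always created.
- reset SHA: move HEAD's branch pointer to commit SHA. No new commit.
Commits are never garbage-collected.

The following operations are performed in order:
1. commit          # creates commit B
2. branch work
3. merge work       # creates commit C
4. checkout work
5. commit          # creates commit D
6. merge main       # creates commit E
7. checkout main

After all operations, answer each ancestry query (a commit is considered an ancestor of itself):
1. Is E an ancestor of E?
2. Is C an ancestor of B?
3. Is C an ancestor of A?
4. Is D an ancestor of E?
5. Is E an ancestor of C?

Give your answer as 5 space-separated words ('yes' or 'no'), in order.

Answer: yes no no yes no

Derivation:
After op 1 (commit): HEAD=main@B [main=B]
After op 2 (branch): HEAD=main@B [main=B work=B]
After op 3 (merge): HEAD=main@C [main=C work=B]
After op 4 (checkout): HEAD=work@B [main=C work=B]
After op 5 (commit): HEAD=work@D [main=C work=D]
After op 6 (merge): HEAD=work@E [main=C work=E]
After op 7 (checkout): HEAD=main@C [main=C work=E]
ancestors(E) = {A,B,C,D,E}; E in? yes
ancestors(B) = {A,B}; C in? no
ancestors(A) = {A}; C in? no
ancestors(E) = {A,B,C,D,E}; D in? yes
ancestors(C) = {A,B,C}; E in? no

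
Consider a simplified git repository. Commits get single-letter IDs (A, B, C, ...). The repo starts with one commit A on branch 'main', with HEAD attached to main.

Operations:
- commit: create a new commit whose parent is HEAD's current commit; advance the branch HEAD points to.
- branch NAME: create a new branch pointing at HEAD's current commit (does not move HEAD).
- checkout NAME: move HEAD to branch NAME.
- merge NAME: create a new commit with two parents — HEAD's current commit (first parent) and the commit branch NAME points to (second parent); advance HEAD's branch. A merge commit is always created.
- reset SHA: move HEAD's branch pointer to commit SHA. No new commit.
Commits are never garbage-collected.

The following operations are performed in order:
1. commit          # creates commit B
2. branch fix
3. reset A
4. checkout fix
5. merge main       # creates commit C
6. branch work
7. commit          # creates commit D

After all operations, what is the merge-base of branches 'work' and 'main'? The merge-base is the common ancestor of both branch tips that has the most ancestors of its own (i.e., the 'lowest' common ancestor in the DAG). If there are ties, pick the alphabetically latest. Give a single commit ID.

After op 1 (commit): HEAD=main@B [main=B]
After op 2 (branch): HEAD=main@B [fix=B main=B]
After op 3 (reset): HEAD=main@A [fix=B main=A]
After op 4 (checkout): HEAD=fix@B [fix=B main=A]
After op 5 (merge): HEAD=fix@C [fix=C main=A]
After op 6 (branch): HEAD=fix@C [fix=C main=A work=C]
After op 7 (commit): HEAD=fix@D [fix=D main=A work=C]
ancestors(work=C): ['A', 'B', 'C']
ancestors(main=A): ['A']
common: ['A']

Answer: A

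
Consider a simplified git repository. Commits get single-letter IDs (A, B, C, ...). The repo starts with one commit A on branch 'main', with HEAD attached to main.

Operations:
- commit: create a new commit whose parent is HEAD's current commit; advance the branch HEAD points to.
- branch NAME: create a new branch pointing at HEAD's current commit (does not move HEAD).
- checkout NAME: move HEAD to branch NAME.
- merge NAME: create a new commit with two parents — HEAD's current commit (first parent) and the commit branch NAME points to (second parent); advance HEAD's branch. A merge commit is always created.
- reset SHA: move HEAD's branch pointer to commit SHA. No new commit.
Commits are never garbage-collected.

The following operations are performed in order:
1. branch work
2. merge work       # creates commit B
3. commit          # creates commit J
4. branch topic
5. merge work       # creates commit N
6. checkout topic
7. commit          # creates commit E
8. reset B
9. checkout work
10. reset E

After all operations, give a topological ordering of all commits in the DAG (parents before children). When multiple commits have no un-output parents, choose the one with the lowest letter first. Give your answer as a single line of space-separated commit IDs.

Answer: A B J E N

Derivation:
After op 1 (branch): HEAD=main@A [main=A work=A]
After op 2 (merge): HEAD=main@B [main=B work=A]
After op 3 (commit): HEAD=main@J [main=J work=A]
After op 4 (branch): HEAD=main@J [main=J topic=J work=A]
After op 5 (merge): HEAD=main@N [main=N topic=J work=A]
After op 6 (checkout): HEAD=topic@J [main=N topic=J work=A]
After op 7 (commit): HEAD=topic@E [main=N topic=E work=A]
After op 8 (reset): HEAD=topic@B [main=N topic=B work=A]
After op 9 (checkout): HEAD=work@A [main=N topic=B work=A]
After op 10 (reset): HEAD=work@E [main=N topic=B work=E]
commit A: parents=[]
commit B: parents=['A', 'A']
commit E: parents=['J']
commit J: parents=['B']
commit N: parents=['J', 'A']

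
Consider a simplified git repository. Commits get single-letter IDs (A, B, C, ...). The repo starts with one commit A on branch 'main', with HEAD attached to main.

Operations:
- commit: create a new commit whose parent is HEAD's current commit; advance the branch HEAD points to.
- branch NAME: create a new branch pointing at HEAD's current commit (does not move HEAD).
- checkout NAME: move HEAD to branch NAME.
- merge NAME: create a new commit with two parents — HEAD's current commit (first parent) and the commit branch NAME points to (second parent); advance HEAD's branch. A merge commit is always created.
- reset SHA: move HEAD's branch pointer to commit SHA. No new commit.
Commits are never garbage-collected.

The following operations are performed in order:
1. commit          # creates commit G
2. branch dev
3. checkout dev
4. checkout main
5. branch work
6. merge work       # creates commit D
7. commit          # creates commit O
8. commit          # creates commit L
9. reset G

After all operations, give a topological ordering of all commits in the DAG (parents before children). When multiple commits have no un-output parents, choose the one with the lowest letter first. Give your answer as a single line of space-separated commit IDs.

Answer: A G D O L

Derivation:
After op 1 (commit): HEAD=main@G [main=G]
After op 2 (branch): HEAD=main@G [dev=G main=G]
After op 3 (checkout): HEAD=dev@G [dev=G main=G]
After op 4 (checkout): HEAD=main@G [dev=G main=G]
After op 5 (branch): HEAD=main@G [dev=G main=G work=G]
After op 6 (merge): HEAD=main@D [dev=G main=D work=G]
After op 7 (commit): HEAD=main@O [dev=G main=O work=G]
After op 8 (commit): HEAD=main@L [dev=G main=L work=G]
After op 9 (reset): HEAD=main@G [dev=G main=G work=G]
commit A: parents=[]
commit D: parents=['G', 'G']
commit G: parents=['A']
commit L: parents=['O']
commit O: parents=['D']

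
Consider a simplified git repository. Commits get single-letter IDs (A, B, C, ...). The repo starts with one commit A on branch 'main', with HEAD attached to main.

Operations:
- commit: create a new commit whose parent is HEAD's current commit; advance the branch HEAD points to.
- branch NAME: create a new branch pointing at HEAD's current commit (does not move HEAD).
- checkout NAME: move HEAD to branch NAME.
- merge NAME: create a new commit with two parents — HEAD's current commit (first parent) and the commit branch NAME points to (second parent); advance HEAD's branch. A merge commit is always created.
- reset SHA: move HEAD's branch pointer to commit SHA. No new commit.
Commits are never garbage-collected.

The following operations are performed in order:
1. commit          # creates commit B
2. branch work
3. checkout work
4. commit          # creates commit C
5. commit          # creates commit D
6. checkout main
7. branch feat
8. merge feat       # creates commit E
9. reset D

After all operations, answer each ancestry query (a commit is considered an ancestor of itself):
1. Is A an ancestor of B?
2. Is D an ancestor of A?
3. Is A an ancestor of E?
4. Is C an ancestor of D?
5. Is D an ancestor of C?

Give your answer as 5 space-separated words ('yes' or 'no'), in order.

Answer: yes no yes yes no

Derivation:
After op 1 (commit): HEAD=main@B [main=B]
After op 2 (branch): HEAD=main@B [main=B work=B]
After op 3 (checkout): HEAD=work@B [main=B work=B]
After op 4 (commit): HEAD=work@C [main=B work=C]
After op 5 (commit): HEAD=work@D [main=B work=D]
After op 6 (checkout): HEAD=main@B [main=B work=D]
After op 7 (branch): HEAD=main@B [feat=B main=B work=D]
After op 8 (merge): HEAD=main@E [feat=B main=E work=D]
After op 9 (reset): HEAD=main@D [feat=B main=D work=D]
ancestors(B) = {A,B}; A in? yes
ancestors(A) = {A}; D in? no
ancestors(E) = {A,B,E}; A in? yes
ancestors(D) = {A,B,C,D}; C in? yes
ancestors(C) = {A,B,C}; D in? no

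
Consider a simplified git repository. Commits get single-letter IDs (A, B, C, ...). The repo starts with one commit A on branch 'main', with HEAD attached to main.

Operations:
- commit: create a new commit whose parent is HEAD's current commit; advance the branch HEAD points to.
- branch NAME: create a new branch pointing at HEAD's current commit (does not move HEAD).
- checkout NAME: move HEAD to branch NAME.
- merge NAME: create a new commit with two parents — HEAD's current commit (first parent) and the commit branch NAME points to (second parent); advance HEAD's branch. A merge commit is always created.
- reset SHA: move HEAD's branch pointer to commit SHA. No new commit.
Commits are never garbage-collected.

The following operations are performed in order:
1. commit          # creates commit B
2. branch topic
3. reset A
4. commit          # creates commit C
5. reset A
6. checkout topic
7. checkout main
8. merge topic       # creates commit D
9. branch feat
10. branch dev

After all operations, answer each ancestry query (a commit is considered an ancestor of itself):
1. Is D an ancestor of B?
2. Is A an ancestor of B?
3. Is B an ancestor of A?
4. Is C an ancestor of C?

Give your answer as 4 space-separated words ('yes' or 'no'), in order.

Answer: no yes no yes

Derivation:
After op 1 (commit): HEAD=main@B [main=B]
After op 2 (branch): HEAD=main@B [main=B topic=B]
After op 3 (reset): HEAD=main@A [main=A topic=B]
After op 4 (commit): HEAD=main@C [main=C topic=B]
After op 5 (reset): HEAD=main@A [main=A topic=B]
After op 6 (checkout): HEAD=topic@B [main=A topic=B]
After op 7 (checkout): HEAD=main@A [main=A topic=B]
After op 8 (merge): HEAD=main@D [main=D topic=B]
After op 9 (branch): HEAD=main@D [feat=D main=D topic=B]
After op 10 (branch): HEAD=main@D [dev=D feat=D main=D topic=B]
ancestors(B) = {A,B}; D in? no
ancestors(B) = {A,B}; A in? yes
ancestors(A) = {A}; B in? no
ancestors(C) = {A,C}; C in? yes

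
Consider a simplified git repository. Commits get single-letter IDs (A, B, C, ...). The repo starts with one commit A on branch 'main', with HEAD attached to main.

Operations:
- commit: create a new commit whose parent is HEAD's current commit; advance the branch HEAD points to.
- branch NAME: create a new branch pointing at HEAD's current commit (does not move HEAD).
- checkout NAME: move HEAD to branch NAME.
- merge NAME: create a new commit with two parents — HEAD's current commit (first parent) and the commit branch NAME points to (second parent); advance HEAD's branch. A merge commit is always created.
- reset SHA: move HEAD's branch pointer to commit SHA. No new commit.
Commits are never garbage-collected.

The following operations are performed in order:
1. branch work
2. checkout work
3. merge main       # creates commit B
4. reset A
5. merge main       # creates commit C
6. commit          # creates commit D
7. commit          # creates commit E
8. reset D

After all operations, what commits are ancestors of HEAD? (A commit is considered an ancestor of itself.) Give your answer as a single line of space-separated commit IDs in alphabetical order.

Answer: A C D

Derivation:
After op 1 (branch): HEAD=main@A [main=A work=A]
After op 2 (checkout): HEAD=work@A [main=A work=A]
After op 3 (merge): HEAD=work@B [main=A work=B]
After op 4 (reset): HEAD=work@A [main=A work=A]
After op 5 (merge): HEAD=work@C [main=A work=C]
After op 6 (commit): HEAD=work@D [main=A work=D]
After op 7 (commit): HEAD=work@E [main=A work=E]
After op 8 (reset): HEAD=work@D [main=A work=D]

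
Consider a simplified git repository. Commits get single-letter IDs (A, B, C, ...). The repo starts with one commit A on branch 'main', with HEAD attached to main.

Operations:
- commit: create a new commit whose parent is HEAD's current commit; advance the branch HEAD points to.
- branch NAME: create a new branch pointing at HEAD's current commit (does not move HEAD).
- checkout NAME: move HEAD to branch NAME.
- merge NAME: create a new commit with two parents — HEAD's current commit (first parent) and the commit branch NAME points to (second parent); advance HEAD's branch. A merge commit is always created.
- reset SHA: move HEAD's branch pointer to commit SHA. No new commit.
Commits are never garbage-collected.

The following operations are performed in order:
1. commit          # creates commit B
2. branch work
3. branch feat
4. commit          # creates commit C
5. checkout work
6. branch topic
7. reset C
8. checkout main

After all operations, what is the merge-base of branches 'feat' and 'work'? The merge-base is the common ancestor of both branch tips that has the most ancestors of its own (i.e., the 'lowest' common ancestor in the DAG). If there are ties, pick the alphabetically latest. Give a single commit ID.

Answer: B

Derivation:
After op 1 (commit): HEAD=main@B [main=B]
After op 2 (branch): HEAD=main@B [main=B work=B]
After op 3 (branch): HEAD=main@B [feat=B main=B work=B]
After op 4 (commit): HEAD=main@C [feat=B main=C work=B]
After op 5 (checkout): HEAD=work@B [feat=B main=C work=B]
After op 6 (branch): HEAD=work@B [feat=B main=C topic=B work=B]
After op 7 (reset): HEAD=work@C [feat=B main=C topic=B work=C]
After op 8 (checkout): HEAD=main@C [feat=B main=C topic=B work=C]
ancestors(feat=B): ['A', 'B']
ancestors(work=C): ['A', 'B', 'C']
common: ['A', 'B']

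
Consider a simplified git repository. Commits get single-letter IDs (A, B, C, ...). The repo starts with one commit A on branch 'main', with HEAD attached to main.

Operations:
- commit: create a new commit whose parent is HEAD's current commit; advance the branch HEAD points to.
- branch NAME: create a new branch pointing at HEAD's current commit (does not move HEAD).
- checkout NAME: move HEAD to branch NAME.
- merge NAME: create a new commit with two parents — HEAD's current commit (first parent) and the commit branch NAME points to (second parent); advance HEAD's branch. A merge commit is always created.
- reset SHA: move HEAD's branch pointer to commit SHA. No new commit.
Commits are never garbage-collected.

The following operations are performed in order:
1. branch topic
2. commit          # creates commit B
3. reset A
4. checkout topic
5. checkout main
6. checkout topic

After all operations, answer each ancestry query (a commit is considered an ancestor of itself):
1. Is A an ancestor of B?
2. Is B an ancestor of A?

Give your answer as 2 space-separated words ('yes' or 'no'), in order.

After op 1 (branch): HEAD=main@A [main=A topic=A]
After op 2 (commit): HEAD=main@B [main=B topic=A]
After op 3 (reset): HEAD=main@A [main=A topic=A]
After op 4 (checkout): HEAD=topic@A [main=A topic=A]
After op 5 (checkout): HEAD=main@A [main=A topic=A]
After op 6 (checkout): HEAD=topic@A [main=A topic=A]
ancestors(B) = {A,B}; A in? yes
ancestors(A) = {A}; B in? no

Answer: yes no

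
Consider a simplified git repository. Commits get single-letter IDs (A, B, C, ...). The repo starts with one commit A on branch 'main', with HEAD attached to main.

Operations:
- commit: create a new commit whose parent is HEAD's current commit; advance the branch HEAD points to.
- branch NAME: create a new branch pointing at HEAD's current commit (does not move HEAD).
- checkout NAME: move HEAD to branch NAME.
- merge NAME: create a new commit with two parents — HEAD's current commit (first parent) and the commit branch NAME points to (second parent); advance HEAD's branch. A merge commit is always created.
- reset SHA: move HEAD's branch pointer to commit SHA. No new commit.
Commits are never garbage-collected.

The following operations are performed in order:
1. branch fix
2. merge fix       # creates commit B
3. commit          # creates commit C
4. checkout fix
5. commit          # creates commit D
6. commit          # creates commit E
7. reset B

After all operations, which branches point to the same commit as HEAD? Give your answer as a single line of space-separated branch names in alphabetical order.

Answer: fix

Derivation:
After op 1 (branch): HEAD=main@A [fix=A main=A]
After op 2 (merge): HEAD=main@B [fix=A main=B]
After op 3 (commit): HEAD=main@C [fix=A main=C]
After op 4 (checkout): HEAD=fix@A [fix=A main=C]
After op 5 (commit): HEAD=fix@D [fix=D main=C]
After op 6 (commit): HEAD=fix@E [fix=E main=C]
After op 7 (reset): HEAD=fix@B [fix=B main=C]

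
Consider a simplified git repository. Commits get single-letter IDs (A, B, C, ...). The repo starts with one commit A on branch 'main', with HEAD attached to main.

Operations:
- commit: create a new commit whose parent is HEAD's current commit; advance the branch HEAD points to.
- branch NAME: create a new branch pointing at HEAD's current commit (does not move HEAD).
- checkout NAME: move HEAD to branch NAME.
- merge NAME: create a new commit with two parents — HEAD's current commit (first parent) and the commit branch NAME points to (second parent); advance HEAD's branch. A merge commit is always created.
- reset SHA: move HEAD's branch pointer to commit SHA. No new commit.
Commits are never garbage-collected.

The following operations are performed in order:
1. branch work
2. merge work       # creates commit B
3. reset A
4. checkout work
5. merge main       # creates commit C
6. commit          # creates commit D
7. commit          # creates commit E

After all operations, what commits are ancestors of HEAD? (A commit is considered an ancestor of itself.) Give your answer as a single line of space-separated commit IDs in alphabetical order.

Answer: A C D E

Derivation:
After op 1 (branch): HEAD=main@A [main=A work=A]
After op 2 (merge): HEAD=main@B [main=B work=A]
After op 3 (reset): HEAD=main@A [main=A work=A]
After op 4 (checkout): HEAD=work@A [main=A work=A]
After op 5 (merge): HEAD=work@C [main=A work=C]
After op 6 (commit): HEAD=work@D [main=A work=D]
After op 7 (commit): HEAD=work@E [main=A work=E]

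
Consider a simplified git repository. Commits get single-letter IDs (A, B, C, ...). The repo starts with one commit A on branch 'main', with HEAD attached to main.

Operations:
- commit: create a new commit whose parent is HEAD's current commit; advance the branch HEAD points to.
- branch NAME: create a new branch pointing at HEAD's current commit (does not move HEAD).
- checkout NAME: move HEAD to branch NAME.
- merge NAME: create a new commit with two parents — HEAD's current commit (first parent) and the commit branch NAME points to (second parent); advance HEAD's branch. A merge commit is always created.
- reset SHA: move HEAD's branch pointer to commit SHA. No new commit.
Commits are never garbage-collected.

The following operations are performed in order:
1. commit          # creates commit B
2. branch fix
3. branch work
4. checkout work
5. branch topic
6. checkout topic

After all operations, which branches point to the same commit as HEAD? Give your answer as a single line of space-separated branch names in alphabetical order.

Answer: fix main topic work

Derivation:
After op 1 (commit): HEAD=main@B [main=B]
After op 2 (branch): HEAD=main@B [fix=B main=B]
After op 3 (branch): HEAD=main@B [fix=B main=B work=B]
After op 4 (checkout): HEAD=work@B [fix=B main=B work=B]
After op 5 (branch): HEAD=work@B [fix=B main=B topic=B work=B]
After op 6 (checkout): HEAD=topic@B [fix=B main=B topic=B work=B]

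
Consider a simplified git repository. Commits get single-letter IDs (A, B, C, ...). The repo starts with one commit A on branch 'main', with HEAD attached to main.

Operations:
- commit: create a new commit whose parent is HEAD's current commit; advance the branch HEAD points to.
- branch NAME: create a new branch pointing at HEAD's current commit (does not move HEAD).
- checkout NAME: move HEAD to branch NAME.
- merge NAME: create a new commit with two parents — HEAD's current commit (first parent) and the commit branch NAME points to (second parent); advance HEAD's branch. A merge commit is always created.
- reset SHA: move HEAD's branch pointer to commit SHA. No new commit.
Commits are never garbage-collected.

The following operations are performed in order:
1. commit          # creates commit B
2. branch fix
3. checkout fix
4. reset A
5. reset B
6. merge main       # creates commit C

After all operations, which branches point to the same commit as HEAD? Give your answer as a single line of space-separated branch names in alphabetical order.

Answer: fix

Derivation:
After op 1 (commit): HEAD=main@B [main=B]
After op 2 (branch): HEAD=main@B [fix=B main=B]
After op 3 (checkout): HEAD=fix@B [fix=B main=B]
After op 4 (reset): HEAD=fix@A [fix=A main=B]
After op 5 (reset): HEAD=fix@B [fix=B main=B]
After op 6 (merge): HEAD=fix@C [fix=C main=B]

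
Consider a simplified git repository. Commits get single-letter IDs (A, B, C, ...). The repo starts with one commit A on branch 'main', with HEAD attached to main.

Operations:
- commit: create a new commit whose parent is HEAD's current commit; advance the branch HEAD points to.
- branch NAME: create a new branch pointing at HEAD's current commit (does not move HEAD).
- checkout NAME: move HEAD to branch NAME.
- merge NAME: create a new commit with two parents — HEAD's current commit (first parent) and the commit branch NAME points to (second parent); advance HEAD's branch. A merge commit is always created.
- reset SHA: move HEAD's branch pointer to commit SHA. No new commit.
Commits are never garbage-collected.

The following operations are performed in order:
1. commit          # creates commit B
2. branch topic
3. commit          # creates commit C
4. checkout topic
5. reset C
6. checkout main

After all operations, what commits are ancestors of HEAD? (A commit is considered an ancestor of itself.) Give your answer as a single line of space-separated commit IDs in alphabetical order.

After op 1 (commit): HEAD=main@B [main=B]
After op 2 (branch): HEAD=main@B [main=B topic=B]
After op 3 (commit): HEAD=main@C [main=C topic=B]
After op 4 (checkout): HEAD=topic@B [main=C topic=B]
After op 5 (reset): HEAD=topic@C [main=C topic=C]
After op 6 (checkout): HEAD=main@C [main=C topic=C]

Answer: A B C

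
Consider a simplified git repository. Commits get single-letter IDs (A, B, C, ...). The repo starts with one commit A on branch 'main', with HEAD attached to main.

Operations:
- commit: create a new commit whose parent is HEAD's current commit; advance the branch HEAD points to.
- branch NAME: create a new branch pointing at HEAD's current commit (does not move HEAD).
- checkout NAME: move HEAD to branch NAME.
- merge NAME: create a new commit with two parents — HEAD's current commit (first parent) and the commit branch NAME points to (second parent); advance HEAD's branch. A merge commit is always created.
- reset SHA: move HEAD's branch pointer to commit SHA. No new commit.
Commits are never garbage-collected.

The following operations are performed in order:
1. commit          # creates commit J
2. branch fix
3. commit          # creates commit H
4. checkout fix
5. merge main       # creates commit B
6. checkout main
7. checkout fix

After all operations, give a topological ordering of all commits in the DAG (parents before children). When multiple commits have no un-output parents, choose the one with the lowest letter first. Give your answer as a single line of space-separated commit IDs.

Answer: A J H B

Derivation:
After op 1 (commit): HEAD=main@J [main=J]
After op 2 (branch): HEAD=main@J [fix=J main=J]
After op 3 (commit): HEAD=main@H [fix=J main=H]
After op 4 (checkout): HEAD=fix@J [fix=J main=H]
After op 5 (merge): HEAD=fix@B [fix=B main=H]
After op 6 (checkout): HEAD=main@H [fix=B main=H]
After op 7 (checkout): HEAD=fix@B [fix=B main=H]
commit A: parents=[]
commit B: parents=['J', 'H']
commit H: parents=['J']
commit J: parents=['A']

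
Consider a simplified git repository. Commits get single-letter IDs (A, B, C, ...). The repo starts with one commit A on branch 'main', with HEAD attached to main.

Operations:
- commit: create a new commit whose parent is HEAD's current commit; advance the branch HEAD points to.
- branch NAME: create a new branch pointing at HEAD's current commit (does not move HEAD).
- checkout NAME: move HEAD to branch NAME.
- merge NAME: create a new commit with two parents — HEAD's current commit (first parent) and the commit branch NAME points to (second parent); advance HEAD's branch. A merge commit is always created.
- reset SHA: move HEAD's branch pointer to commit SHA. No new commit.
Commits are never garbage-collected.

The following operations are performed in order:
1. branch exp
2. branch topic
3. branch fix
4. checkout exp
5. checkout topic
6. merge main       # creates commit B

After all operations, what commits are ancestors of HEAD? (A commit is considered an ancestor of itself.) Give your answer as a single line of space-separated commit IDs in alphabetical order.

After op 1 (branch): HEAD=main@A [exp=A main=A]
After op 2 (branch): HEAD=main@A [exp=A main=A topic=A]
After op 3 (branch): HEAD=main@A [exp=A fix=A main=A topic=A]
After op 4 (checkout): HEAD=exp@A [exp=A fix=A main=A topic=A]
After op 5 (checkout): HEAD=topic@A [exp=A fix=A main=A topic=A]
After op 6 (merge): HEAD=topic@B [exp=A fix=A main=A topic=B]

Answer: A B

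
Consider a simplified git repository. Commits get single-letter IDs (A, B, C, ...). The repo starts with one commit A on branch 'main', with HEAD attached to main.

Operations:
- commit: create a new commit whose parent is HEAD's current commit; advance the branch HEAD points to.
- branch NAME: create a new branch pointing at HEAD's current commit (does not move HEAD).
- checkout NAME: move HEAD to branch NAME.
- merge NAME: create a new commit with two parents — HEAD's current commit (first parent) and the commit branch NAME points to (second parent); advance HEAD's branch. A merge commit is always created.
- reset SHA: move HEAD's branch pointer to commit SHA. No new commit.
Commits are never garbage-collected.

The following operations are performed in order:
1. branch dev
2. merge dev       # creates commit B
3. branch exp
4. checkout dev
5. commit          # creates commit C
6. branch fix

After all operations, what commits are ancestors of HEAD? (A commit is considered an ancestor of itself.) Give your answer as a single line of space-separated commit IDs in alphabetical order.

After op 1 (branch): HEAD=main@A [dev=A main=A]
After op 2 (merge): HEAD=main@B [dev=A main=B]
After op 3 (branch): HEAD=main@B [dev=A exp=B main=B]
After op 4 (checkout): HEAD=dev@A [dev=A exp=B main=B]
After op 5 (commit): HEAD=dev@C [dev=C exp=B main=B]
After op 6 (branch): HEAD=dev@C [dev=C exp=B fix=C main=B]

Answer: A C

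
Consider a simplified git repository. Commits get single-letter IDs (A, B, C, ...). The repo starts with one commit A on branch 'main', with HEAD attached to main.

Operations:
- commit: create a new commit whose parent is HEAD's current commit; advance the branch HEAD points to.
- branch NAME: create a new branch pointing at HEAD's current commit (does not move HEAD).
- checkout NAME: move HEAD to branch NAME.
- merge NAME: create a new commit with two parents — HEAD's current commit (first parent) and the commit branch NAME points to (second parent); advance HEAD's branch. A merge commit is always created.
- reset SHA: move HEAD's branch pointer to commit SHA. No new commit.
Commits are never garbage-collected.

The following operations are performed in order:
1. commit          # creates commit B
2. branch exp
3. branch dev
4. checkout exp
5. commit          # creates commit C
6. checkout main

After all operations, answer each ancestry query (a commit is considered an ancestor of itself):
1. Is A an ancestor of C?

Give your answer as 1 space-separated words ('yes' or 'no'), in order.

Answer: yes

Derivation:
After op 1 (commit): HEAD=main@B [main=B]
After op 2 (branch): HEAD=main@B [exp=B main=B]
After op 3 (branch): HEAD=main@B [dev=B exp=B main=B]
After op 4 (checkout): HEAD=exp@B [dev=B exp=B main=B]
After op 5 (commit): HEAD=exp@C [dev=B exp=C main=B]
After op 6 (checkout): HEAD=main@B [dev=B exp=C main=B]
ancestors(C) = {A,B,C}; A in? yes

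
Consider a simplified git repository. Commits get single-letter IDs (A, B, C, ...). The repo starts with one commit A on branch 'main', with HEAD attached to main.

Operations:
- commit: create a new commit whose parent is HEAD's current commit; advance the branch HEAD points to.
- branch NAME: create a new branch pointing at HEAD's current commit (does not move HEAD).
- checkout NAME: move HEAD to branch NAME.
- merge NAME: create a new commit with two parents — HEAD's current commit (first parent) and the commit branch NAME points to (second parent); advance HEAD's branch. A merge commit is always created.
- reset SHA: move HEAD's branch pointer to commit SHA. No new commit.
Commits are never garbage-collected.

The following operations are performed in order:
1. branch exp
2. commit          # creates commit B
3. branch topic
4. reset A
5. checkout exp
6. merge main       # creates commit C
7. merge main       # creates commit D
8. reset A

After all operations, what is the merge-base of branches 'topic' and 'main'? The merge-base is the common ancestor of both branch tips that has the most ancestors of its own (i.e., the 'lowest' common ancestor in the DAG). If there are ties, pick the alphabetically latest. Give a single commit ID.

After op 1 (branch): HEAD=main@A [exp=A main=A]
After op 2 (commit): HEAD=main@B [exp=A main=B]
After op 3 (branch): HEAD=main@B [exp=A main=B topic=B]
After op 4 (reset): HEAD=main@A [exp=A main=A topic=B]
After op 5 (checkout): HEAD=exp@A [exp=A main=A topic=B]
After op 6 (merge): HEAD=exp@C [exp=C main=A topic=B]
After op 7 (merge): HEAD=exp@D [exp=D main=A topic=B]
After op 8 (reset): HEAD=exp@A [exp=A main=A topic=B]
ancestors(topic=B): ['A', 'B']
ancestors(main=A): ['A']
common: ['A']

Answer: A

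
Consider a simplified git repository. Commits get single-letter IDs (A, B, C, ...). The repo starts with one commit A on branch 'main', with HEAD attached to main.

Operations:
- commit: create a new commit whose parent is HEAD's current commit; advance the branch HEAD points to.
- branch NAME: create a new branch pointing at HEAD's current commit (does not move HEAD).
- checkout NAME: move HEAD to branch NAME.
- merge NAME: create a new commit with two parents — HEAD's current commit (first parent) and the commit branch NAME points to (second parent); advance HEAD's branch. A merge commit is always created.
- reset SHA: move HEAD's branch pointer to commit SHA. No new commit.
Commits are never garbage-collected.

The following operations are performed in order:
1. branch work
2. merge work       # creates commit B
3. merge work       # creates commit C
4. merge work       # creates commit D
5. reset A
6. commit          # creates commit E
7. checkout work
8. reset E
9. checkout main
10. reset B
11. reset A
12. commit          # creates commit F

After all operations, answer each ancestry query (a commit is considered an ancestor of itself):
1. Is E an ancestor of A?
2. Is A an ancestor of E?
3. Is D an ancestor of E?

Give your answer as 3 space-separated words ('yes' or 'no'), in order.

After op 1 (branch): HEAD=main@A [main=A work=A]
After op 2 (merge): HEAD=main@B [main=B work=A]
After op 3 (merge): HEAD=main@C [main=C work=A]
After op 4 (merge): HEAD=main@D [main=D work=A]
After op 5 (reset): HEAD=main@A [main=A work=A]
After op 6 (commit): HEAD=main@E [main=E work=A]
After op 7 (checkout): HEAD=work@A [main=E work=A]
After op 8 (reset): HEAD=work@E [main=E work=E]
After op 9 (checkout): HEAD=main@E [main=E work=E]
After op 10 (reset): HEAD=main@B [main=B work=E]
After op 11 (reset): HEAD=main@A [main=A work=E]
After op 12 (commit): HEAD=main@F [main=F work=E]
ancestors(A) = {A}; E in? no
ancestors(E) = {A,E}; A in? yes
ancestors(E) = {A,E}; D in? no

Answer: no yes no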